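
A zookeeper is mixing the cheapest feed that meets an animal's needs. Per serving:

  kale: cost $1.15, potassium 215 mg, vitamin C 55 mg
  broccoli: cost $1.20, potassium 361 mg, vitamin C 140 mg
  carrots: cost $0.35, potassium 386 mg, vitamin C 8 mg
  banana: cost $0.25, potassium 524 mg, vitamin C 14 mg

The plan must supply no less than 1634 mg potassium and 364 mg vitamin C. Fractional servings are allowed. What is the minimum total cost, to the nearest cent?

A basic optimal solution has at most two foods positive. Try each food alone and each pair with both targets met exactly.
kale only: max(1634/215, 364/55) = 7.6 servings → $8.74.
broccoli only: max(1634/361, 364/140) = 4.526 servings → $5.43.
carrots only: max(1634/386, 364/8) = 45.5 servings → $15.93.
banana only: max(1634/524, 364/14) = 26 servings → $6.50.
kale + broccoli with both targets exact would need a negative amount; discard.
kale + carrots with both tight: 6.532 servings and 0.5951 servings → $7.72.
kale + banana with both tight: 6.504 servings and 0.4498 servings → $7.59.
broccoli + carrots with both tight: 2.491 servings and 1.903 servings → $3.66.
broccoli + banana with both tight: 2.457 servings and 1.425 servings → $3.31.
carrots + banana: intersection lies outside the first quadrant.
The minimum over all feasible corners is $3.31.

$3.31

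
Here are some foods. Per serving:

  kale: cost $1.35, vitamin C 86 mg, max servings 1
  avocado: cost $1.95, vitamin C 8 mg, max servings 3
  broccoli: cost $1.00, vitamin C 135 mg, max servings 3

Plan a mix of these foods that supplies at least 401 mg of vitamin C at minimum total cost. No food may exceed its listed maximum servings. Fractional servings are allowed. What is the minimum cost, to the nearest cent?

$2.97

Cost per mg of vitamin C: broccoli $0.0074, kale $0.0157, avocado $0.2437.
Take 2.97 servings of broccoli: +401.0 mg vitamin C for $2.97 (total $2.97, still need 0.0 mg).
Filling from the cheapest source first is optimal under one linear minimum: $2.97.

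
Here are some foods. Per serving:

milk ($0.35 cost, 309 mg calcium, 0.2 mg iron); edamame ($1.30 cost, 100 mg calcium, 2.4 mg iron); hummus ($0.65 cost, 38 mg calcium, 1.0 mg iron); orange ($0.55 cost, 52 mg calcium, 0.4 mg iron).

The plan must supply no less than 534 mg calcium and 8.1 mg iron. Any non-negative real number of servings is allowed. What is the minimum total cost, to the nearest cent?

$4.55

The cheapest plan sits at a corner of the feasible region — with two constraints it uses at most two foods.
milk only: max(534/309, 8.1/0.2) = 40.5 servings → $14.18.
edamame only: max(534/100, 8.1/2.4) = 5.34 servings → $6.94.
hummus only: max(534/38, 8.1/1.0) = 14.05 servings → $9.13.
orange only: max(534/52, 8.1/0.4) = 20.25 servings → $11.14.
milk + edamame with both tight: 0.6535 servings and 3.321 servings → $4.55.
milk + hummus with both tight: 0.7505 servings and 7.95 servings → $5.43.
milk + orange: intersection lies outside the first quadrant.
edamame + hummus with both targets exact would need a negative amount; discard.
edamame + orange with both tight: 2.448 servings and 5.561 servings → $6.24.
hummus + orange with both tight: 5.641 servings and 6.147 servings → $7.05.
Cheapest feasible corner: $4.55.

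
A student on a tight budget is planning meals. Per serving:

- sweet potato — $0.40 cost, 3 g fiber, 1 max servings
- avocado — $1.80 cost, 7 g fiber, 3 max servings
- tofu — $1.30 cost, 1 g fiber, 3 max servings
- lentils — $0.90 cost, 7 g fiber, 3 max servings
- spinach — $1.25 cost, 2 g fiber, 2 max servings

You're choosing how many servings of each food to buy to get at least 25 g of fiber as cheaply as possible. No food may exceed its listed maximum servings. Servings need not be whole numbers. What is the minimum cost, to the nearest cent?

Cost per g of fiber: lentils $0.1286, sweet potato $0.1333, avocado $0.2571, spinach $0.6250, tofu $1.3000.
Take 3 servings of lentils: +21.0 g fiber for $2.70 (total $2.70, still need 4.0 g).
Take 1 serving of sweet potato: +3.0 g fiber for $0.40 (total $3.10, still need 1.0 g).
Take 0.1429 servings of avocado: +1.0 g fiber for $0.26 (total $3.36, still need 0.0 g).
Filling from the cheapest source first is optimal under one linear minimum: $3.36.

$3.36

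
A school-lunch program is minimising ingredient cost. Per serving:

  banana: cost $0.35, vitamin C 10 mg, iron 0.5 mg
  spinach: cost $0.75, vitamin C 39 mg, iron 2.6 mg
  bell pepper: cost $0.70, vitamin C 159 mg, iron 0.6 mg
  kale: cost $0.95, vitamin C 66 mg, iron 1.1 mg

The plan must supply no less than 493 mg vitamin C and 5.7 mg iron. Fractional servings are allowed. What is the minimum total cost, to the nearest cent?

Check every corner: each single food scaled to meet both minima, and each pair solved so both constraints bind.
banana only: max(493/10, 5.7/0.5) = 49.3 servings → $17.25.
spinach only: max(493/39, 5.7/2.6) = 12.64 servings → $9.48.
bell pepper only: max(493/159, 5.7/0.6) = 9.5 servings → $6.65.
kale only: max(493/66, 5.7/1.1) = 7.47 servings → $7.10.
banana + spinach: the both-tight solution has a negative serving — not a feasible corner.
banana + bell pepper with both tight: 8.306 servings and 2.578 servings → $4.71.
banana + kale with both targets exact would need a negative amount; discard.
spinach + bell pepper with both tight: 1.565 servings and 2.717 servings → $3.08.
spinach + kale with both targets exact would need a negative amount; discard.
bell pepper + kale with both tight: 1.228 servings and 4.512 servings → $5.15.
The minimum over all feasible corners is $3.08.

$3.08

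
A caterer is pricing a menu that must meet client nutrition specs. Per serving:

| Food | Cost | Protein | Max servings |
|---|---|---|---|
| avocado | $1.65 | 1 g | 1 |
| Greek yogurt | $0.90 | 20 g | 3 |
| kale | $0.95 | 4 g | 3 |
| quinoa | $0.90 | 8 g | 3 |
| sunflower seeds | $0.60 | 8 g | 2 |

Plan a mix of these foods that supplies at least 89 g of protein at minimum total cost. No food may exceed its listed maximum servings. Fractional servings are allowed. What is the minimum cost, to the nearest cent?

Cost per g of protein: Greek yogurt $0.0450, sunflower seeds $0.0750, quinoa $0.1125, kale $0.2375, avocado $1.6500.
Take 3 servings of Greek yogurt: +60.0 g protein for $2.70 (total $2.70, still need 29.0 g).
Take 2 servings of sunflower seeds: +16.0 g protein for $1.20 (total $3.90, still need 13.0 g).
Take 1.625 servings of quinoa: +13.0 g protein for $1.46 (total $5.36, still need 0.0 g).
Greedy by cheapest-per-g is optimal for a single linear constraint, so the minimum cost is $5.36.

$5.36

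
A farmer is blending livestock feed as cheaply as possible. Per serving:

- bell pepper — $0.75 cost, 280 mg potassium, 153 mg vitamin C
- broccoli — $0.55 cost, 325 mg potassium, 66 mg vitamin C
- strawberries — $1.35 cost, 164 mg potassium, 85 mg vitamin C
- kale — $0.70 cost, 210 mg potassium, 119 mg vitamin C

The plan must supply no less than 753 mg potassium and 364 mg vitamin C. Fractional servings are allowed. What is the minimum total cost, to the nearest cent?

$1.88

Minimising a linear cost over {potassium ≥ 753, vitamin C ≥ 364, servings ≥ 0} — the optimum is at a vertex, using one or two foods.
bell pepper only: max(753/280, 364/153) = 2.689 servings → $2.02.
broccoli only: max(753/325, 364/66) = 5.515 servings → $3.03.
strawberries only: max(753/164, 364/85) = 4.591 servings → $6.20.
kale only: max(753/210, 364/119) = 3.586 servings → $2.51.
bell pepper + broccoli with both tight: 2.196 servings and 0.4253 servings → $1.88.
bell pepper + strawberries with both targets exact would need a negative amount; discard.
bell pepper + kale with both targets exact would need a negative amount; discard.
broccoli + strawberries with both tight: 0.2565 servings and 4.083 servings → $5.65.
broccoli + kale with both tight: 0.5306 servings and 2.765 servings → $2.23.
strawberries + kale: intersection lies outside the first quadrant.
So the least-cost plan costs $1.88.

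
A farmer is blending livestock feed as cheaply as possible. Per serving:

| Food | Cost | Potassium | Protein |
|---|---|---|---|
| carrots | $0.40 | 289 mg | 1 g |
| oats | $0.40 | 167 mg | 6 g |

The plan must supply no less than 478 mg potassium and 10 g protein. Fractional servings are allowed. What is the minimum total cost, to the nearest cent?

$0.92

Compare the cost at each extreme point of the feasible region.
carrots only: max(478/289, 10/1) = 10 servings → $4.00.
oats only: max(478/167, 10/6) = 2.862 servings → $1.14.
carrots + oats with both tight: 0.7645 servings and 1.539 servings → $0.92.
So the least-cost plan costs $0.92.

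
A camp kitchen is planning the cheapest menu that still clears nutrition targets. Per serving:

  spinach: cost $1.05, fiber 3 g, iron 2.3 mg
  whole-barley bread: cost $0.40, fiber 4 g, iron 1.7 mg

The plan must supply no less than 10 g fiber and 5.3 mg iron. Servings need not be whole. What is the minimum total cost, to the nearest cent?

$1.25

A basic optimal solution has at most two foods positive. Try each food alone and each pair with both targets met exactly.
spinach only: max(10/3, 5.3/2.3) = 3.333 servings → $3.50.
whole-barley bread only: max(10/4, 5.3/1.7) = 3.118 servings → $1.25.
spinach + whole-barley bread with both tight: 1.024 servings and 1.732 servings → $1.77.
Cheapest feasible corner: $1.25.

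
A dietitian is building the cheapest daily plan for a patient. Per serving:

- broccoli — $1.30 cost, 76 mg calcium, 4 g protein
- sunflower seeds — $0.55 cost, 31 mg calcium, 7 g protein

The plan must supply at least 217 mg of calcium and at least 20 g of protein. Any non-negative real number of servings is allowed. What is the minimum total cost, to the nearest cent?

$3.74

broccoli only: max(217/76, 20/4) = 5 servings → $6.50.
sunflower seeds only: max(217/31, 20/7) = 7 servings → $3.85.
broccoli + sunflower seeds with both tight: 2.203 servings and 1.598 servings → $3.74.
So the least-cost plan costs $3.74.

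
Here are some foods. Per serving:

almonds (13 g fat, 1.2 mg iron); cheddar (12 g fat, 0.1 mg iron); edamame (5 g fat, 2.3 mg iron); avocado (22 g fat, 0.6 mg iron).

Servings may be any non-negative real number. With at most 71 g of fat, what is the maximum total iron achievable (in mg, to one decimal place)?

Iron per g fat: edamame 0.46, almonds 0.09231, avocado 0.02727, cheddar 0.008333.
With no serving limits, spend the whole fat allowance on edamame: 71 g / 5 g × 2.3 mg = 32.7 mg.

32.7 mg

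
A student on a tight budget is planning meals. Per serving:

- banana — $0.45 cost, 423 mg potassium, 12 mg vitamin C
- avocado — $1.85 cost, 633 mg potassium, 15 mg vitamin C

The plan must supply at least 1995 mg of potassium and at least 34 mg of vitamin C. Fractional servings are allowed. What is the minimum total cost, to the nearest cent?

$2.12

Compare the cost at each extreme point of the feasible region.
banana only: max(1995/423, 34/12) = 4.716 servings → $2.12.
avocado only: max(1995/633, 34/15) = 3.152 servings → $5.83.
banana + avocado: the both-tight solution has a negative serving — not a feasible corner.
The minimum over all feasible corners is $2.12.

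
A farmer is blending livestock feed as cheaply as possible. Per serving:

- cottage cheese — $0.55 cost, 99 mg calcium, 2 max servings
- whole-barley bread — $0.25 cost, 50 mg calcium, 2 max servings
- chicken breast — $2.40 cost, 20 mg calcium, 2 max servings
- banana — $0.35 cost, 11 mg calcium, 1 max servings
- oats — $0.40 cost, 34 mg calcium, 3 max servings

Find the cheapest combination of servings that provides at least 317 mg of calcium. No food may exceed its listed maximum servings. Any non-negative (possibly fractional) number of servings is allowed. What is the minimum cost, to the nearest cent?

$1.82

Cost per mg of calcium: whole-barley bread $0.0050, cottage cheese $0.0056, oats $0.0118, banana $0.0318, chicken breast $0.1200.
Take 2 servings of whole-barley bread: +100.0 mg calcium for $0.50 (total $0.50, still need 217.0 mg).
Take 2 servings of cottage cheese: +198.0 mg calcium for $1.10 (total $1.60, still need 19.0 mg).
Take 0.5588 servings of oats: +19.0 mg calcium for $0.22 (total $1.82, still need 0.0 mg).
Filling from the cheapest source first is optimal under one linear minimum: $1.82.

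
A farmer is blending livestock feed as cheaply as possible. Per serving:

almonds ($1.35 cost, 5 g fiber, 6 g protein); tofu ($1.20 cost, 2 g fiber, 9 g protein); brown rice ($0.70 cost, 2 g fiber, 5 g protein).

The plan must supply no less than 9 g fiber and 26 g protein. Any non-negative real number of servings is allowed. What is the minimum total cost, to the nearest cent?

$3.59

An LP optimum is at a vertex; with two nutrient constraints at most two foods are used. Check each candidate.
almonds only: max(9/5, 26/6) = 4.333 servings → $5.85.
tofu only: max(9/2, 26/9) = 4.5 servings → $5.40.
brown rice only: max(9/2, 26/5) = 5.2 servings → $3.64.
almonds + tofu with both tight: 0.8788 servings and 2.303 servings → $3.95.
almonds + brown rice: the both-tight solution has a negative serving — not a feasible corner.
tofu + brown rice with both tight: 0.875 servings and 3.625 servings → $3.59.
Cheapest feasible corner: $3.59.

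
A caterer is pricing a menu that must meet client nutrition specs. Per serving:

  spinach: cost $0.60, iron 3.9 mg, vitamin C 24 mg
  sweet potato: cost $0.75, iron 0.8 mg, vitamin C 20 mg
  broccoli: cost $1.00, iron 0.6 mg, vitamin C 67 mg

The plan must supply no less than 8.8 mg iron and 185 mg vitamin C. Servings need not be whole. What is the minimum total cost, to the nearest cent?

Minimising a linear cost over {iron ≥ 8.8, vitamin C ≥ 185, servings ≥ 0} — the optimum is at a vertex, using one or two foods.
spinach only: max(8.8/3.9, 185/24) = 7.708 servings → $4.62.
sweet potato only: max(8.8/0.8, 185/20) = 11 servings → $8.25.
broccoli only: max(8.8/0.6, 185/67) = 14.67 servings → $14.67.
spinach + sweet potato with both tight: 0.4762 servings and 8.679 servings → $6.79.
spinach + broccoli with both tight: 1.938 servings and 2.067 servings → $3.23.
sweet potato + broccoli: intersection lies outside the first quadrant.
Cheapest feasible corner: $3.23.

$3.23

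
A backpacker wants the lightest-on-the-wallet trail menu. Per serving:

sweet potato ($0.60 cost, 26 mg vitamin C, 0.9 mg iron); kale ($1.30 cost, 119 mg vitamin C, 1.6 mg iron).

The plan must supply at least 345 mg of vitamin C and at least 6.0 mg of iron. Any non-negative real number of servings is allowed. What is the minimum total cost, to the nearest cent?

This is a tiny linear program; its minimum lies at a vertex of the feasible set. List the vertices and price them.
sweet potato only: max(345/26, 6.0/0.9) = 13.27 servings → $7.96.
kale only: max(345/119, 6.0/1.6) = 3.75 servings → $4.88.
sweet potato + kale with both tight: 2.473 servings and 2.359 servings → $4.55.
So the least-cost plan costs $4.55.

$4.55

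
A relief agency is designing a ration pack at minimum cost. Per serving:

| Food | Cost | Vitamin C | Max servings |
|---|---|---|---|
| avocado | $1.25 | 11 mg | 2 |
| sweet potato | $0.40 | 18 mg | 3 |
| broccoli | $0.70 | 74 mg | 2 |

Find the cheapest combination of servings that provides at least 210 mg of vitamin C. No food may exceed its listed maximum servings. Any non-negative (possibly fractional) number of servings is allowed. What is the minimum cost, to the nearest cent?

Cost per mg of vitamin C: broccoli $0.0095, sweet potato $0.0222, avocado $0.1136.
Take 2 servings of broccoli: +148.0 mg vitamin C for $1.40 (total $1.40, still need 62.0 mg).
Take 3 servings of sweet potato: +54.0 mg vitamin C for $1.20 (total $2.60, still need 8.0 mg).
Take 0.7273 servings of avocado: +8.0 mg vitamin C for $0.91 (total $3.51, still need 0.0 mg).
Greedy by cheapest-per-mg is optimal for a single linear constraint, so the minimum cost is $3.51.

$3.51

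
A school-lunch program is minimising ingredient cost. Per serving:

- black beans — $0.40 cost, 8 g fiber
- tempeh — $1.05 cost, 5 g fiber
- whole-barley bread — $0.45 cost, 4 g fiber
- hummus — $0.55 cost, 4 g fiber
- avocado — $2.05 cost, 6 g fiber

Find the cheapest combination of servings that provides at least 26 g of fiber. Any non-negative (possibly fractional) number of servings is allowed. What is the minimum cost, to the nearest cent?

Cost per g of fiber: black beans $0.0500, whole-barley bread $0.1125, hummus $0.1375, tempeh $0.2100, avocado $0.3417.
With no serving limits, use only black beans: 26 g / 8 g = 3.25 servings × $0.40 = $1.30.

$1.30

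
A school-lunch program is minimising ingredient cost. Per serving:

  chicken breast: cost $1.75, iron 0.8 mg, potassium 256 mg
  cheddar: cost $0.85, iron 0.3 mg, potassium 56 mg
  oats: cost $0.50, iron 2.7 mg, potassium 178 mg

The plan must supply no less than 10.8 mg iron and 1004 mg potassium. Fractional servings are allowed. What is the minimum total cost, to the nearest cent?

At the optimum either one food covers both requirements or two foods hit both targets exactly; no other combination can be cheaper.
chicken breast only: max(10.8/0.8, 1004/256) = 13.5 servings → $23.62.
cheddar only: max(10.8/0.3, 1004/56) = 36 servings → $30.60.
oats only: max(10.8/2.7, 1004/178) = 5.64 servings → $2.82.
chicken breast + cheddar: intersection lies outside the first quadrant.
chicken breast + oats with both tight: 1.437 servings and 3.574 servings → $4.30.
cheddar + oats with both tight: 8.061 servings and 3.104 servings → $8.40.
Cheapest feasible corner: $2.82.

$2.82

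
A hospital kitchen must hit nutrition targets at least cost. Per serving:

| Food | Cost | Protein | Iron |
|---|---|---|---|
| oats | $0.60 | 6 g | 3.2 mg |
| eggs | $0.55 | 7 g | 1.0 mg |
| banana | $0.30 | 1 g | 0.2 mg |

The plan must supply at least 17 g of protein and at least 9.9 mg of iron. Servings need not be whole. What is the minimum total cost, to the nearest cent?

Minimising a linear cost over {protein ≥ 17, iron ≥ 9.9, servings ≥ 0} — the optimum is at a vertex, using one or two foods.
oats only: max(17/6, 9.9/3.2) = 3.094 servings → $1.86.
eggs only: max(17/7, 9.9/1.0) = 9.9 servings → $5.45.
banana only: max(17/1, 9.9/0.2) = 49.5 servings → $14.85.
oats + eggs with both targets exact would need a negative amount; discard.
oats + banana with both targets exact would need a negative amount; discard.
eggs + banana: the both-tight solution has a negative serving — not a feasible corner.
So the least-cost plan costs $1.86.

$1.86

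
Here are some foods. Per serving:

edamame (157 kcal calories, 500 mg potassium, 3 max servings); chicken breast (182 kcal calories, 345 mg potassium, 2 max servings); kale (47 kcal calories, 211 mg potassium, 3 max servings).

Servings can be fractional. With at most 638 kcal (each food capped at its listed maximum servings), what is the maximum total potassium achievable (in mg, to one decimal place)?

2182.3 mg

Potassium per kcal: kale 4.489, edamame 3.185, chicken breast 1.896.
Take 3 servings of kale: uses 141 kcal, +633.0 mg potassium (running total 633.0 mg).
Take 3 servings of edamame: uses 471 kcal, +1500.0 mg potassium (running total 2133.0 mg).
Take 0.1429 servings of chicken breast: uses 26 kcal, +49.3 mg potassium (running total 2182.3 mg).
Greedy by best ratio exhausts the calories allowance optimally: 2182.3 mg.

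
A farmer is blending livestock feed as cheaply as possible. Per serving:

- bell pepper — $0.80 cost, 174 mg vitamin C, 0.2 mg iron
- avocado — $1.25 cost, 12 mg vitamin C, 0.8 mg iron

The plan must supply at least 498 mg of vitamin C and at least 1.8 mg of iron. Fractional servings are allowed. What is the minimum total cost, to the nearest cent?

$4.16

The cheapest plan sits at a corner of the feasible region — with two constraints it uses at most two foods.
bell pepper only: max(498/174, 1.8/0.2) = 9 servings → $7.20.
avocado only: max(498/12, 1.8/0.8) = 41.5 servings → $51.88.
bell pepper + avocado with both tight: 2.754 servings and 1.561 servings → $4.16.
The minimum over all feasible corners is $4.16.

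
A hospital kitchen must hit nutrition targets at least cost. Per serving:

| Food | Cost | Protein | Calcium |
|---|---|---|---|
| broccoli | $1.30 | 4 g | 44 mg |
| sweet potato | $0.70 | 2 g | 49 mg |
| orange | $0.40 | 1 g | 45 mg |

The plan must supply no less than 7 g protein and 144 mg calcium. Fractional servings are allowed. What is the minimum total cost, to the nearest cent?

$2.40

An LP optimum is at a vertex; with two nutrient constraints at most two foods are used. Check each candidate.
broccoli only: max(7/4, 144/44) = 3.273 servings → $4.25.
sweet potato only: max(7/2, 144/49) = 3.5 servings → $2.45.
orange only: max(7/1, 144/45) = 7 servings → $2.80.
broccoli + sweet potato with both tight: 0.5093 servings and 2.481 servings → $2.40.
broccoli + orange with both tight: 1.257 servings and 1.971 servings → $2.42.
sweet potato + orange: intersection lies outside the first quadrant.
Cheapest feasible corner: $2.40.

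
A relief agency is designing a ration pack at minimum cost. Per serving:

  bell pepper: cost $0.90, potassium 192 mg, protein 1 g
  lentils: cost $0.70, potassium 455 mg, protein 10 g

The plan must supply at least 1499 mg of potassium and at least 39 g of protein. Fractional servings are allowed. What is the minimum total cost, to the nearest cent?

$2.73

An LP optimum is at a vertex; with two nutrient constraints at most two foods are used. Check each candidate.
bell pepper only: max(1499/192, 39/1) = 39 servings → $35.10.
lentils only: max(1499/455, 39/10) = 3.9 servings → $2.73.
bell pepper + lentils: the both-tight solution has a negative serving — not a feasible corner.
Cheapest feasible corner: $2.73.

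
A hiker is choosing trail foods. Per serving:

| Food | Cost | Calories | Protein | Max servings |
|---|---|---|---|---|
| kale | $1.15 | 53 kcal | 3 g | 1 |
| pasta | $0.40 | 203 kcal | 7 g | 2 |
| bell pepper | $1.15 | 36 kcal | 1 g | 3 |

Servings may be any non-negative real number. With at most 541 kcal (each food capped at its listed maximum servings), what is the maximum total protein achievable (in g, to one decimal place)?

19.3 g

Protein per kcal: kale 0.0566, pasta 0.03448, bell pepper 0.02778.
Take 1 serving of kale: uses 53 kcal, +3.0 g protein (running total 3.0 g).
Take 2 servings of pasta: uses 406 kcal, +14.0 g protein (running total 17.0 g).
Take 2.278 servings of bell pepper: uses 82 kcal, +2.3 g protein (running total 19.3 g).
Filling greedily by protein-per-kcal is optimal for one linear limit, giving 19.3 g.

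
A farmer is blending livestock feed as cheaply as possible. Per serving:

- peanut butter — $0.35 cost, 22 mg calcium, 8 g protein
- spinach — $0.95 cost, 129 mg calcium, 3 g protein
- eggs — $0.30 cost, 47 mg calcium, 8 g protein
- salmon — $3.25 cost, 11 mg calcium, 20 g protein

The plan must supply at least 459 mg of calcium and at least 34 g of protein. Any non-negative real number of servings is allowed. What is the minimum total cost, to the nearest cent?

$2.93

For a min-cost LP with two ≥-constraints, a basic feasible solution has at most two positive variables.
peanut butter only: max(459/22, 34/8) = 20.86 servings → $7.30.
spinach only: max(459/129, 34/3) = 11.33 servings → $10.77.
eggs only: max(459/47, 34/8) = 9.766 servings → $2.93.
salmon only: max(459/11, 34/20) = 41.73 servings → $135.61.
peanut butter + spinach with both tight: 3.115 servings and 3.027 servings → $3.97.
peanut butter + eggs: the both-tight solution has a negative serving — not a feasible corner.
peanut butter + salmon: the both-tight solution has a negative serving — not a feasible corner.
spinach + eggs with both tight: 2.328 servings and 3.377 servings → $3.22.
spinach + salmon with both tight: 3.457 servings and 1.181 servings → $7.12.
eggs + salmon: intersection lies outside the first quadrant.
Cheapest feasible corner: $2.93.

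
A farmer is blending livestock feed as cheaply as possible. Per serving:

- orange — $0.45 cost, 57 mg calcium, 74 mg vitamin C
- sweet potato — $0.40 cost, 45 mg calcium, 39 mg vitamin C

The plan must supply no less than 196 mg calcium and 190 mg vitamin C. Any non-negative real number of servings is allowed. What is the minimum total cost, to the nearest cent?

Minimising a linear cost over {calcium ≥ 196, vitamin C ≥ 190, servings ≥ 0} — the optimum is at a vertex, using one or two foods.
orange only: max(196/57, 190/74) = 3.439 servings → $1.55.
sweet potato only: max(196/45, 190/39) = 4.872 servings → $1.95.
orange + sweet potato with both tight: 0.8184 servings and 3.319 servings → $1.70.
The minimum over all feasible corners is $1.55.

$1.55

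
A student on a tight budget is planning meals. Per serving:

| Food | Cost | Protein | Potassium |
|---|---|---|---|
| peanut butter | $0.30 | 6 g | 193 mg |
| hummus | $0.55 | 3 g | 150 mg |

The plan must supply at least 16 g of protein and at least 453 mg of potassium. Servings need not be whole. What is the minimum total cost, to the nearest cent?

An LP optimum is at a vertex; with two nutrient constraints at most two foods are used. Check each candidate.
peanut butter only: max(16/6, 453/193) = 2.667 servings → $0.80.
hummus only: max(16/3, 453/150) = 5.333 servings → $2.93.
peanut butter + hummus: intersection lies outside the first quadrant.
Cheapest feasible corner: $0.80.

$0.80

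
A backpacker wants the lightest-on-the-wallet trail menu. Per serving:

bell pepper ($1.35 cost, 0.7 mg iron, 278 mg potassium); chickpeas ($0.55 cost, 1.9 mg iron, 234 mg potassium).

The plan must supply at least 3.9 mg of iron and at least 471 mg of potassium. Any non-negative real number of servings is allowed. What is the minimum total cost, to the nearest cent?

Two binding constraints pin down two serving amounts, so the optimal mix uses at most two foods. The candidates are each food alone (scaled to the tighter of iron/potassium) and each pair with both constraints tight.
bell pepper only: max(3.9/0.7, 471/278) = 5.571 servings → $7.52.
chickpeas only: max(3.9/1.9, 471/234) = 2.053 servings → $1.13.
bell pepper + chickpeas: the both-tight solution has a negative serving — not a feasible corner.
The minimum over all feasible corners is $1.13.

$1.13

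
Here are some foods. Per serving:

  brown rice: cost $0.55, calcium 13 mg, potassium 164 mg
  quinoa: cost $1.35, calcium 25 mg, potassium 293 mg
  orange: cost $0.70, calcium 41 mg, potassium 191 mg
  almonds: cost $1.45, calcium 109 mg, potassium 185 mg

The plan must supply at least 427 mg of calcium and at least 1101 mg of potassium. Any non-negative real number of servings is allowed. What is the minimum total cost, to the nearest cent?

With two linear requirements the optimum uses one or two foods; enumerate the corners.
brown rice only: max(427/13, 1101/164) = 32.85 servings → $18.07.
quinoa only: max(427/25, 1101/293) = 17.08 servings → $23.06.
orange only: max(427/41, 1101/191) = 10.41 servings → $7.29.
almonds only: max(427/109, 1101/185) = 5.951 servings → $8.63.
brown rice + quinoa with both targets exact would need a negative amount; discard.
brown rice + orange: intersection lies outside the first quadrant.
brown rice + almonds with both tight: 2.651 servings and 3.601 servings → $6.68.
quinoa + orange: intersection lies outside the first quadrant.
quinoa + almonds with both tight: 1.502 servings and 3.573 servings → $7.21.
orange + almonds with both tight: 3.099 servings and 2.752 servings → $6.16.
Cheapest feasible corner: $6.16.

$6.16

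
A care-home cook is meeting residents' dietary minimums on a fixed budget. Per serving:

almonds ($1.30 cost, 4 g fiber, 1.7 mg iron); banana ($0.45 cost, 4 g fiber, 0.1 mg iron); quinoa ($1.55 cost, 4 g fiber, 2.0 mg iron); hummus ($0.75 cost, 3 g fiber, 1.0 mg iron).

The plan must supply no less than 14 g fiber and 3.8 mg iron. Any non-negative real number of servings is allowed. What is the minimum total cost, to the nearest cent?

$3.11

This is a tiny linear program; its minimum lies at a vertex of the feasible set. List the vertices and price them.
almonds only: max(14/4, 3.8/1.7) = 3.5 servings → $4.55.
banana only: max(14/4, 3.8/0.1) = 38 servings → $17.10.
quinoa only: max(14/4, 3.8/2.0) = 3.5 servings → $5.42.
hummus only: max(14/3, 3.8/1.0) = 4.667 servings → $3.50.
almonds + banana with both tight: 2.156 servings and 1.344 servings → $3.41.
almonds + quinoa: intersection lies outside the first quadrant.
almonds + hummus with both targets exact would need a negative amount; discard.
banana + quinoa with both tight: 1.684 servings and 1.816 servings → $3.57.
banana + hummus with both tight: 0.7027 servings and 3.73 servings → $3.11.
quinoa + hummus: the both-tight solution has a negative serving — not a feasible corner.
The minimum over all feasible corners is $3.11.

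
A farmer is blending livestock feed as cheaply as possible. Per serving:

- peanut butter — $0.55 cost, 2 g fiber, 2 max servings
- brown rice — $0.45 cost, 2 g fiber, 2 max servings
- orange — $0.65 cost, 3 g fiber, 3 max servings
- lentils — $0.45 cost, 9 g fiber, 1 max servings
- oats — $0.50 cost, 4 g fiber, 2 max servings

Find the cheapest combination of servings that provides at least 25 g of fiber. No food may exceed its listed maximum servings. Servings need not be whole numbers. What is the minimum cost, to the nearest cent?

$3.18

Cost per g of fiber: lentils $0.0500, oats $0.1250, orange $0.2167, brown rice $0.2250, peanut butter $0.2750.
Take 1 serving of lentils: +9.0 g fiber for $0.45 (total $0.45, still need 16.0 g).
Take 2 servings of oats: +8.0 g fiber for $1.00 (total $1.45, still need 8.0 g).
Take 2.667 servings of orange: +8.0 g fiber for $1.73 (total $3.18, still need 0.0 g).
Greedy by cheapest-per-g is optimal for a single linear constraint, so the minimum cost is $3.18.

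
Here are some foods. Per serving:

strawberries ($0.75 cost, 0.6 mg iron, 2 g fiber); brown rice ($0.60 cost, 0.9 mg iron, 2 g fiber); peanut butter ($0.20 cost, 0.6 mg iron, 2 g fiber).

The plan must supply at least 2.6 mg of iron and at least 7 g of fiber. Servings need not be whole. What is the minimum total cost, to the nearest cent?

$0.87

With two linear requirements the optimum uses one or two foods; enumerate the corners.
strawberries only: max(2.6/0.6, 7/2) = 4.333 servings → $3.25.
brown rice only: max(2.6/0.9, 7/2) = 3.5 servings → $2.10.
peanut butter only: max(2.6/0.6, 7/2) = 4.333 servings → $0.87.
strawberries + brown rice with both tight: 1.833 servings and 1.667 servings → $2.38.
strawberries + peanut butter (both tight): parallel constraints — no distinct corner.
brown rice + peanut butter with both tight: 1.667 servings and 1.833 servings → $1.37.
The minimum over all feasible corners is $0.87.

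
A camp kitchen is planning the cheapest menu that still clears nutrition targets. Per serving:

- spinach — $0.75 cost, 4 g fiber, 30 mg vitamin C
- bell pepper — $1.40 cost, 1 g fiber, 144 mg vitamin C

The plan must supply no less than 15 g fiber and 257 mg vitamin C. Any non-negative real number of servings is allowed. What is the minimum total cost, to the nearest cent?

$4.10

This is a tiny linear program; its minimum lies at a vertex of the feasible set. List the vertices and price them.
spinach only: max(15/4, 257/30) = 8.567 servings → $6.42.
bell pepper only: max(15/1, 257/144) = 15 servings → $21.00.
spinach + bell pepper with both tight: 3.485 servings and 1.059 servings → $4.10.
Cheapest feasible corner: $4.10.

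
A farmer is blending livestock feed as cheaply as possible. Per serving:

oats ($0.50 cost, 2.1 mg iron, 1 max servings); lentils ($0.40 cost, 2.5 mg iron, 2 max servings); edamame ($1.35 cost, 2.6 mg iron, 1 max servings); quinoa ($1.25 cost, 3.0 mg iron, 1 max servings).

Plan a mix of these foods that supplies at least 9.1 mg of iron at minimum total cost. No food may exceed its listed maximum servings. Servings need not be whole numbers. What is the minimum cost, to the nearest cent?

Cost per mg of iron: lentils $0.1600, oats $0.2381, quinoa $0.4167, edamame $0.5192.
Take 2 servings of lentils: +5.0 mg iron for $0.80 (total $0.80, still need 4.1 mg).
Take 1 serving of oats: +2.1 mg iron for $0.50 (total $1.30, still need 2.0 mg).
Take 0.6667 servings of quinoa: +2.0 mg iron for $0.83 (total $2.13, still need 0.0 mg).
Greedy by cheapest-per-mg is optimal for a single linear constraint, so the minimum cost is $2.13.

$2.13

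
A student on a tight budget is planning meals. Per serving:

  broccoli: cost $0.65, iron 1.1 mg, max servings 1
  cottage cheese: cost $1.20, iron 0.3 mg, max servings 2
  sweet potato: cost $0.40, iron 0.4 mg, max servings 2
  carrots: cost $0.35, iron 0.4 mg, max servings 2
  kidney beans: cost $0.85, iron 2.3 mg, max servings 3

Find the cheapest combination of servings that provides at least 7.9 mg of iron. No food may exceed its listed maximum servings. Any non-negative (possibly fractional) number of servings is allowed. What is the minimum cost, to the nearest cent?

Cost per mg of iron: kidney beans $0.3696, broccoli $0.5909, carrots $0.8750, sweet potato $1.0000, cottage cheese $4.0000.
Take 3 servings of kidney beans: +6.9 mg iron for $2.55 (total $2.55, still need 1.0 mg).
Take 0.9091 servings of broccoli: +1.0 mg iron for $0.59 (total $3.14, still need 0.0 mg).
Filling from the cheapest source first is optimal under one linear minimum: $3.14.

$3.14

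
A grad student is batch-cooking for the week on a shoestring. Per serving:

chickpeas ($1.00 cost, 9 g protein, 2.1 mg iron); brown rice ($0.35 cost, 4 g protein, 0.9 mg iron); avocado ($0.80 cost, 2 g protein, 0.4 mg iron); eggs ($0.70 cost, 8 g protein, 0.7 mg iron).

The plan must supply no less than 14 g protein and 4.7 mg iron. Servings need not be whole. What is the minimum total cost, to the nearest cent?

With two linear requirements the optimum uses one or two foods; enumerate the corners.
chickpeas only: max(14/9, 4.7/2.1) = 2.238 servings → $2.24.
brown rice only: max(14/4, 4.7/0.9) = 5.222 servings → $1.83.
avocado only: max(14/2, 4.7/0.4) = 11.75 servings → $9.40.
eggs only: max(14/8, 4.7/0.7) = 6.714 servings → $4.70.
chickpeas + brown rice with both targets exact would need a negative amount; discard.
chickpeas + avocado with both targets exact would need a negative amount; discard.
chickpeas + eggs: the both-tight solution has a negative serving — not a feasible corner.
brown rice + avocado: the both-tight solution has a negative serving — not a feasible corner.
brown rice + eggs with both targets exact would need a negative amount; discard.
avocado + eggs: intersection lies outside the first quadrant.
Cheapest feasible corner: $1.83.

$1.83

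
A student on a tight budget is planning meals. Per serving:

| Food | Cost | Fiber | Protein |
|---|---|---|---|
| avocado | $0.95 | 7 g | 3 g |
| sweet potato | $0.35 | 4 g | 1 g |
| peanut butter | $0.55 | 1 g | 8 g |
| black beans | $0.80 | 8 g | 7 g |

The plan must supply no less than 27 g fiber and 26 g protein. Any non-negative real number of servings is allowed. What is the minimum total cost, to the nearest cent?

With two linear requirements the optimum uses one or two foods; enumerate the corners.
avocado only: max(27/7, 26/3) = 8.667 servings → $8.23.
sweet potato only: max(27/4, 26/1) = 26 servings → $9.10.
peanut butter only: max(27/1, 26/8) = 27 servings → $14.85.
black beans only: max(27/8, 26/7) = 3.714 servings → $2.97.
avocado + sweet potato: intersection lies outside the first quadrant.
avocado + peanut butter with both tight: 3.585 servings and 1.906 servings → $4.45.
avocado + black beans: the both-tight solution has a negative serving — not a feasible corner.
sweet potato + peanut butter with both tight: 6.129 servings and 2.484 servings → $3.51.
sweet potato + black beans: the both-tight solution has a negative serving — not a feasible corner.
peanut butter + black beans with both tight: 0.3333 servings and 3.333 servings → $2.85.
So the least-cost plan costs $2.85.

$2.85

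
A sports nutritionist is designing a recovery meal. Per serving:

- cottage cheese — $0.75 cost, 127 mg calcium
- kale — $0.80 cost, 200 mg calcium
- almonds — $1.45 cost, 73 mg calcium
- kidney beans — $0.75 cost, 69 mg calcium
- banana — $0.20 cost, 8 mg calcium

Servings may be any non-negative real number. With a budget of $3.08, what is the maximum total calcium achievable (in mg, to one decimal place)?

770.0 mg

Calcium per dollar: kale 250, cottage cheese 169.3, kidney beans 92, almonds 50.34, banana 40.
With no serving limits, spend the whole cost allowance on kale: $3.08 / $0.80 × 200 mg = 770.0 mg.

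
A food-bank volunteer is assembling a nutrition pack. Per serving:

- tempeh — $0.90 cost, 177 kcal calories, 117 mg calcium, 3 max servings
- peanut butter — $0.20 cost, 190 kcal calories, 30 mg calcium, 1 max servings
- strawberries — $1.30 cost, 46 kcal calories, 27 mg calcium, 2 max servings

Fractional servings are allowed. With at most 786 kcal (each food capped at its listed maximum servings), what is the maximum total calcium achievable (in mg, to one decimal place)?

Calcium per kcal: tempeh 0.661, strawberries 0.587, peanut butter 0.1579.
Take 3 servings of tempeh: uses 531 kcal, +351.0 mg calcium (running total 351.0 mg).
Take 2 servings of strawberries: uses 92 kcal, +54.0 mg calcium (running total 405.0 mg).
Take 0.8579 servings of peanut butter: uses 163 kcal, +25.7 mg calcium (running total 430.7 mg).
Greedy by best ratio exhausts the calories allowance optimally: 430.7 mg.

430.7 mg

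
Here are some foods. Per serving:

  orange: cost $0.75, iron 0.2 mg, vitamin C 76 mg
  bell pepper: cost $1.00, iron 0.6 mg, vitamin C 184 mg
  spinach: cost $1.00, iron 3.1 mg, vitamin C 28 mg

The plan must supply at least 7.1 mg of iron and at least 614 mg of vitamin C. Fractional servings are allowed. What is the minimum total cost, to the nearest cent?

$4.77

A basic optimal solution has at most two foods positive. Try each food alone and each pair with both targets met exactly.
orange only: max(7.1/0.2, 614/76) = 35.5 servings → $26.62.
bell pepper only: max(7.1/0.6, 614/184) = 11.83 servings → $11.83.
spinach only: max(7.1/3.1, 614/28) = 21.93 servings → $21.93.
orange + bell pepper: the both-tight solution has a negative serving — not a feasible corner.
orange + spinach with both tight: 7.411 servings and 1.812 servings → $7.37.
bell pepper + spinach with both tight: 3.079 servings and 1.694 servings → $4.77.
Cheapest feasible corner: $4.77.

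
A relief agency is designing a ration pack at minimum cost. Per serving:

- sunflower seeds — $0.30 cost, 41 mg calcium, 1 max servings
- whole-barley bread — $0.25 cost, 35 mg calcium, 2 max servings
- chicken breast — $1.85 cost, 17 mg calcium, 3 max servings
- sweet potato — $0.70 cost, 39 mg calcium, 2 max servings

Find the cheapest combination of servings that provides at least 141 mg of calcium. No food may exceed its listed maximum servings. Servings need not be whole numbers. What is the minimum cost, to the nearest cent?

$1.34

Cost per mg of calcium: whole-barley bread $0.0071, sunflower seeds $0.0073, sweet potato $0.0179, chicken breast $0.1088.
Take 2 servings of whole-barley bread: +70.0 mg calcium for $0.50 (total $0.50, still need 71.0 mg).
Take 1 serving of sunflower seeds: +41.0 mg calcium for $0.30 (total $0.80, still need 30.0 mg).
Take 0.7692 servings of sweet potato: +30.0 mg calcium for $0.54 (total $1.34, still need 0.0 mg).
Filling from the cheapest source first is optimal under one linear minimum: $1.34.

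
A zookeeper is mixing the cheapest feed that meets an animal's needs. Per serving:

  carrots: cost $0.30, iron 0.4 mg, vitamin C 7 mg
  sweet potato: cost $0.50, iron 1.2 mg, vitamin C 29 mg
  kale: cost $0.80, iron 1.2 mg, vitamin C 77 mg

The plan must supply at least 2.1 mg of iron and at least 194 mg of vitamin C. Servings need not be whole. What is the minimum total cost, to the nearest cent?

Minimising a linear cost over {iron ≥ 2.1, vitamin C ≥ 194, servings ≥ 0} — the optimum is at a vertex, using one or two foods.
carrots only: max(2.1/0.4, 194/7) = 27.71 servings → $8.31.
sweet potato only: max(2.1/1.2, 194/29) = 6.69 servings → $3.34.
kale only: max(2.1/1.2, 194/77) = 2.519 servings → $2.02.
carrots + sweet potato with both targets exact would need a negative amount; discard.
carrots + kale: the both-tight solution has a negative serving — not a feasible corner.
sweet potato + kale with both targets exact would need a negative amount; discard.
So the least-cost plan costs $2.02.

$2.02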